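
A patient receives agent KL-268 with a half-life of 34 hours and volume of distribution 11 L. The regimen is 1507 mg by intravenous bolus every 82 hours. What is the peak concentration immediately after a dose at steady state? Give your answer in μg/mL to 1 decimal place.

Over one 82-h interval, 82/34 ≈ 2.4118 half-lives elapse, leaving f ≈ 0.1879 of each dose.
Accumulation ratio R = 1/(1 − f) ≈ 1/0.8121 ≈ 1.2314.
Each bolus raises the concentration by D/Vd = 1507/11 ≈ 137.000 μg/mL.
Steady-state peak Cmax,ss = C₀·R ≈ 137.000 × 1.2314 ≈ 168.702 μg/mL.

168.7 μg/mL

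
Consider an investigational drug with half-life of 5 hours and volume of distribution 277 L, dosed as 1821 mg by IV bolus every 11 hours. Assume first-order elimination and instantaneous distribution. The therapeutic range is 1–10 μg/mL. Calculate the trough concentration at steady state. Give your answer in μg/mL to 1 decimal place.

Over one 11-h interval, 11/5 ≈ 2.2 half-lives elapse, leaving f ≈ 0.2176 of each dose.
Single-dose peak C₀ = D/Vd = 1821/277 ≈ 6.574 μg/mL.
Steady-state trough Cmin,ss = C₀·f/(1−f) ≈ 6.574 × 0.2176/0.7824 ≈ 1.828 μg/mL.
Trough 1.8 μg/mL vs MEC 1 μg/mL: adequate.

1.8 μg/mL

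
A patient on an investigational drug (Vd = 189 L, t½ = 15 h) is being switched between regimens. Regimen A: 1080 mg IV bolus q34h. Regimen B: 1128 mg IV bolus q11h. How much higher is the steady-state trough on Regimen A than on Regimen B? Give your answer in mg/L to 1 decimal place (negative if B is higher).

Regimen A: f = (1/2)^(34/15) ≈ 0.2078; Cmin,ss = (1080/189)·f/(1−f) ≈ 1.499 mg/L.
Regimen B: f = (1/2)^(11/15) ≈ 0.6015; Cmin,ss = (1128/189)·f/(1−f) ≈ 9.009 mg/L.
Difference ≈ 1.499 − 9.009 ≈ -7.510 mg/L.

-7.5 mg/L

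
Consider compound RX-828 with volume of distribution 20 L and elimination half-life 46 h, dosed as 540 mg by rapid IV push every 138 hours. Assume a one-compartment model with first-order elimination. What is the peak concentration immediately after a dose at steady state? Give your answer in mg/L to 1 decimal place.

30.9 mg/L

The dosing interval is 3 half-lives, so f = 2^(−3) = 0.125.
At steady state, R = 1/(1 − 0.125) = 8/7.
Single-dose peak C₀ = D/Vd = 540/20 = 27 mg/L.
Steady-state peak Cmax,ss = C₀·R = 27 × 8/7 ≈ 30.857 mg/L.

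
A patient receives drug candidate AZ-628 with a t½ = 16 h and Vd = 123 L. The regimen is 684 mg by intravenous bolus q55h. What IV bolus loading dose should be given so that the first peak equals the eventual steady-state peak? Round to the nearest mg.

754 mg

f = (1/2)^(55/16) ≈ 0.092302; accumulation ratio R = 1/(1−f) ≈ 1.10169.
Loading dose to hit Cmax,ss on first dose: D_load = D_maint·R ≈ 684 × 1.10169 ≈ 753.56 mg.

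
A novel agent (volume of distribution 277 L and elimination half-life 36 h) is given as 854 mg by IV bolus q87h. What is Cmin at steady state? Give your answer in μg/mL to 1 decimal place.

τ/t½ = 87/36 ≈ 2.4167, so fraction remaining f = (1/2)^(87/36) ≈ 0.1873.
Accumulation ratio R = 1/(1 − f) ≈ 1/0.8127 ≈ 1.2305.
Single-dose peak C₀ = D/Vd = 854/277 ≈ 3.083 μg/mL.
Cmax,ss = C₀/(1 − f) ≈ 3.083/0.8127 ≈ 3.794 μg/mL.
Steady-state trough Cmin,ss = Cmax,ss·f ≈ 3.794 × 0.1873 ≈ 0.711 μg/mL.

0.7 μg/mL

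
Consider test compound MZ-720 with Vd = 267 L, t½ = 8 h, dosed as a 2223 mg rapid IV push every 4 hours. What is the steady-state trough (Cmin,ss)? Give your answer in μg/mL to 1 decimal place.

20.1 μg/mL

Over one 4-h interval, 4/8 ≈ 0.5 half-lives elapse, leaving f ≈ 0.7071 of each dose.
At steady state, accumulation factor R = 1/(1 − e^(−kτ)) ≈ 3.4141.
Each bolus raises the concentration by D/Vd = 2223/267 ≈ 8.326 μg/mL.
Steady-state peak Cmax,ss = C₀·R ≈ 8.326 × 3.4141 ≈ 28.426 μg/mL.
One interval later, Cmin,ss = Cmax,ss·e^(−kτ) ≈ 28.426 × 0.7071 ≈ 20.100 μg/mL.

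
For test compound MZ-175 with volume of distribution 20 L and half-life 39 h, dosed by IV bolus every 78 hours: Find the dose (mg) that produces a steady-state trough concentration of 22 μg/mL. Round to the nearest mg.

1320 mg

τ/t½ = 78/39 ≈ 2, so f = (1/2)^(78/39) ≈ 0.250000.
Cmin,ss = (D/Vd)·f/(1−f), so D = Cmin,ss·Vd·(1−f)/f.
D = 22 × 20 × (1−f)/f ≈ 22 × 20 × 3.00000 ≈ 1320.00 mg.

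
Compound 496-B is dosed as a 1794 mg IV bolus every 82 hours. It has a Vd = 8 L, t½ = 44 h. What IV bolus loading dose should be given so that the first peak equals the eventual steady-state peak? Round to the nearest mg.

2474 mg

f = (1/2)^(82/44) ≈ 0.274783; accumulation ratio R = 1/(1−f) ≈ 1.37890.
Loading dose to hit Cmax,ss on first dose: D_load = D_maint·R ≈ 1794 × 1.37890 ≈ 2473.75 mg.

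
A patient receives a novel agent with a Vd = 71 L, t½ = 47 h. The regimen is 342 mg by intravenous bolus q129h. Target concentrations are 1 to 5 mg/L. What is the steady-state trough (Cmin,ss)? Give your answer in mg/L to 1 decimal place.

0.8 mg/L

Over one 129-h interval, 129/47 ≈ 2.7447 half-lives elapse, leaving f ≈ 0.1492 of each dose.
Accumulation ratio R = 1/(1 − f) ≈ 1/0.8508 ≈ 1.1754.
Single-dose peak C₀ = D/Vd = 342/71 ≈ 4.817 mg/L.
Cmax,ss = C₀/(1 − f) ≈ 4.817/0.8508 ≈ 5.662 mg/L.
One interval later, Cmin,ss = Cmax,ss·e^(−kτ) ≈ 5.662 × 0.1492 ≈ 0.845 mg/L.
Trough 0.8 mg/L vs MEC 1 mg/L: subtherapeutic.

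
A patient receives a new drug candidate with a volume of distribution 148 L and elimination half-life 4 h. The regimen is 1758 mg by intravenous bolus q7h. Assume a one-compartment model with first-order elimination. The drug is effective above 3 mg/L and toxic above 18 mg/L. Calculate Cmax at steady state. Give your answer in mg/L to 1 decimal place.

τ/t½ = 7/4 ≈ 1.75, so fraction remaining f = (1/2)^(7/4) ≈ 0.2973.
At steady state, accumulation factor R = 1/(1 − e^(−kτ)) ≈ 1.4231.
Single-dose peak C₀ = D/Vd = 1758/148 ≈ 11.878 mg/L.
Steady-state peak Cmax,ss = C₀·R ≈ 11.878 × 1.4231 ≈ 16.904 mg/L.
Peak 16.9 mg/L vs MTC 18 mg/L: below toxic threshold.

16.9 mg/L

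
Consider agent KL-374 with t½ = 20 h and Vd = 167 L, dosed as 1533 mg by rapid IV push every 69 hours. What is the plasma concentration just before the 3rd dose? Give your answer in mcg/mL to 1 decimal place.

f = (1/2)^(τ/t½) = (1/2)^(69/20) ≈ 0.0915.
C₀ = D/Vd = 1533/167 ≈ 9.180 mcg/mL.
Before the 3rd dose, 2 doses have been given. Superposition: Cmin = C₀·(f + f²).
≈ 9.180 × (0.0915 + 0.0084) ≈ 9.180 × 0.0999 ≈ 0.917 mcg/mL.

0.9 mcg/mL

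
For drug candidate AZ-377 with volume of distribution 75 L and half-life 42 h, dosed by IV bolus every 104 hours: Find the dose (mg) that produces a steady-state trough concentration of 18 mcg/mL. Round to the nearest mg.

6162 mg

τ/t½ = 104/42 ≈ 2.4762, so f = (1/2)^(104/42) ≈ 0.179718.
Cmin,ss = (D/Vd)·f/(1−f), so D = Cmin,ss·Vd·(1−f)/f.
D = 18 × 75 × (1−f)/f ≈ 18 × 75 × 4.56427 ≈ 6161.76 mg.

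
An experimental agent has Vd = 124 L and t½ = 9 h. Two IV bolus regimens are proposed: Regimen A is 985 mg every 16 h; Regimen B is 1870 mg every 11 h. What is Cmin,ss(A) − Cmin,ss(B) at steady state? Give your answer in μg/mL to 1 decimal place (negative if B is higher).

Regimen A: f = (1/2)^(16/9) ≈ 0.2916; Cmin,ss = (985/124)·f/(1−f) ≈ 3.270 μg/mL.
Regimen B: f = (1/2)^(11/9) ≈ 0.4286; Cmin,ss = (1870/124)·f/(1−f) ≈ 11.312 μg/mL.
Difference ≈ 3.270 − 11.312 ≈ -8.042 μg/mL.

-8.0 μg/mL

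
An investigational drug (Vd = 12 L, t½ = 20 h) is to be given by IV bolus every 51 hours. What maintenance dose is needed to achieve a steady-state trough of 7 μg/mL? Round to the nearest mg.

408 mg

τ/t½ = 51/20 ≈ 2.55, so f = (1/2)^(51/20) ≈ 0.170755.
Cmin,ss = (D/Vd)·f/(1−f), so D = Cmin,ss·Vd·(1−f)/f.
D = 7 × 12 × (1−f)/f ≈ 7 × 12 × 4.85634 ≈ 407.93 mg.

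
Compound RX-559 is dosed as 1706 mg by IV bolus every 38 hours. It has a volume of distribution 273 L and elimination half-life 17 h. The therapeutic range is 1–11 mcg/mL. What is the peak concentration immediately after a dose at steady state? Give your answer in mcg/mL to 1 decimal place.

7.9 mcg/mL

Over one 38-h interval, 38/17 ≈ 2.2353 half-lives elapse, leaving f ≈ 0.2124 of each dose.
At steady state, accumulation factor R = 1/(1 − e^(−kτ)) ≈ 1.2697.
Each bolus raises the concentration by D/Vd = 1706/273 ≈ 6.249 mcg/mL.
Cmax,ss = C₀/(1 − f) ≈ 6.249/0.7876 ≈ 7.934 mcg/mL.
Peak 7.9 mcg/mL vs MTC 11 mcg/mL: below toxic threshold.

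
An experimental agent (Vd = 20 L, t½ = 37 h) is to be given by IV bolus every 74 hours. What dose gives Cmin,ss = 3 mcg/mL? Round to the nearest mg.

180 mg

τ/t½ = 74/37 ≈ 2, so f = (1/2)^(74/37) ≈ 0.250000.
Cmin,ss = (D/Vd)·f/(1−f), so D = Cmin,ss·Vd·(1−f)/f.
D = 3 × 20 × (1−f)/f ≈ 3 × 20 × 3.00000 ≈ 180.00 mg.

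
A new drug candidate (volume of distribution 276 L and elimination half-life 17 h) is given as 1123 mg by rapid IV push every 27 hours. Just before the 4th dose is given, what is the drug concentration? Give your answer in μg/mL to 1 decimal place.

f = (1/2)^(τ/t½) = (1/2)^(27/17) ≈ 0.3326.
C₀ = D/Vd = 1123/276 ≈ 4.069 μg/mL.
Before the 4th dose, 3 doses have been given. Superposition: Cmin = C₀·(f + f² + … + f^3).
≈ 4.069 × (0.3326 + 0.1106 + 0.0368) ≈ 4.069 × 0.4800 ≈ 1.953 μg/mL.

2.0 μg/mL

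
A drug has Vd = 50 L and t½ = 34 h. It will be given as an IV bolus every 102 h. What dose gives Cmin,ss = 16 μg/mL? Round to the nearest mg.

τ/t½ = 102/34 ≈ 3, so f = (1/2)^(102/34) ≈ 0.125000.
Cmin,ss = (D/Vd)·f/(1−f), so D = Cmin,ss·Vd·(1−f)/f.
D = 16 × 50 × (1−f)/f ≈ 16 × 50 × 7.00000 ≈ 5600.00 mg.

5600 mg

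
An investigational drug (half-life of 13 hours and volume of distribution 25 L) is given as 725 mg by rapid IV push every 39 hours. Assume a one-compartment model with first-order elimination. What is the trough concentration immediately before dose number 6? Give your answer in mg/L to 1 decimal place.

4.1 mg/L

f = (1/2)^(τ/t½) = (1/2)^(39/13) ≈ 0.1250.
C₀ = D/Vd = 725/25 ≈ 29.000 mg/L.
Before the 6th dose, 5 doses have been given. Superposition: Cmin = C₀·(f + f² + … + f^5).
≈ 29.000 × (0.1250 + 0.0156 + 0.0020 + 0.0002 + 0.0000) ≈ 29.000 × 0.1428 ≈ 4.141 mg/L.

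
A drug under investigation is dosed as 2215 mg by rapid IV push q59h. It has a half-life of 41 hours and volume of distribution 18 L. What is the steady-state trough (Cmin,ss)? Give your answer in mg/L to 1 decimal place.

τ/t½ = 59/41 ≈ 1.439, so fraction remaining f = (1/2)^(59/41) ≈ 0.3688.
At steady state, accumulation factor R = 1/(1 − e^(−kτ)) ≈ 1.5843.
Each bolus raises the concentration by D/Vd = 2215/18 ≈ 123.056 mg/L.
Cmax,ss = C₀/(1 − f) ≈ 123.056/0.6312 ≈ 194.956 mg/L.
Steady-state trough Cmin,ss = Cmax,ss·f ≈ 194.956 × 0.3688 ≈ 71.900 mg/L.

71.9 mg/L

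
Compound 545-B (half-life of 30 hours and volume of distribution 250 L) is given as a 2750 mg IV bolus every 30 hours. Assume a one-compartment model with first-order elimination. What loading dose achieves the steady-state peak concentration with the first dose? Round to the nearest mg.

5500 mg

f = (1/2)^(30/30) ≈ 0.500000; accumulation ratio R = 1/(1−f) ≈ 2.00000.
Loading dose to hit Cmax,ss on first dose: D_load = D_maint·R ≈ 2750 × 2.00000 ≈ 5500.00 mg.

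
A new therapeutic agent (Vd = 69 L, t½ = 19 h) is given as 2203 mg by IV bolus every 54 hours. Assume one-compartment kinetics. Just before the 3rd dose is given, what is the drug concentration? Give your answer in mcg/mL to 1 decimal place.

5.1 mcg/mL

f = (1/2)^(τ/t½) = (1/2)^(54/19) ≈ 0.1395.
C₀ = D/Vd = 2203/69 ≈ 31.928 mcg/mL.
Before the 3rd dose, 2 doses have been given. Superposition: Cmin = C₀·(f + f²).
≈ 31.928 × (0.1395 + 0.0195) ≈ 31.928 × 0.1590 ≈ 5.077 mcg/mL.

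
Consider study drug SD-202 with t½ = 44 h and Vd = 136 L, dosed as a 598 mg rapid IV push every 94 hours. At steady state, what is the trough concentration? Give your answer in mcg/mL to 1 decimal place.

1.3 mcg/mL

τ/t½ = 94/44 ≈ 2.1364, so fraction remaining f = (1/2)^(94/44) ≈ 0.2275.
Accumulation ratio R = 1/(1 − f) ≈ 1/0.7725 ≈ 1.2945.
Single-dose peak C₀ = D/Vd = 598/136 ≈ 4.397 mcg/mL.
Steady-state peak Cmax,ss = C₀·R ≈ 4.397 × 1.2945 ≈ 5.692 mcg/mL.
One interval later, Cmin,ss = Cmax,ss·e^(−kτ) ≈ 5.692 × 0.2275 ≈ 1.295 mcg/mL.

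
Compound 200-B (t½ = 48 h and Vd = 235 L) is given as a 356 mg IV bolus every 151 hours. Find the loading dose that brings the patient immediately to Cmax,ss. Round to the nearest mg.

401 mg

f = (1/2)^(151/48) ≈ 0.112982; accumulation ratio R = 1/(1−f) ≈ 1.12737.
Loading dose to hit Cmax,ss on first dose: D_load = D_maint·R ≈ 356 × 1.12737 ≈ 401.34 mg.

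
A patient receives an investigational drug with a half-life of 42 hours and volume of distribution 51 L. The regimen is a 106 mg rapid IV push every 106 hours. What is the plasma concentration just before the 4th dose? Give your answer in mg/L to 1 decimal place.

f = (1/2)^(τ/t½) = (1/2)^(106/42) ≈ 0.1739.
C₀ = D/Vd = 106/51 ≈ 2.078 mg/L.
Before the 4th dose, 3 doses have been given. Superposition: Cmin = C₀·(f + f² + … + f^3).
≈ 2.078 × (0.1739 + 0.0302 + 0.0053) ≈ 2.078 × 0.2094 ≈ 0.435 mg/L.

0.4 mg/L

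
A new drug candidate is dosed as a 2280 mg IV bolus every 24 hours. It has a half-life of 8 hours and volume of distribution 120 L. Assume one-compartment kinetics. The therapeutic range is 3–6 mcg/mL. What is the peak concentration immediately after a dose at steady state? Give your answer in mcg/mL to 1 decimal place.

The dosing interval is 3 half-lives, so f = 2^(−3) = 0.125.
At steady state, R = 1/(1 − 0.125) = 8/7.
Single-dose peak C₀ = D/Vd = 2280/120 = 19 mcg/mL.
Steady-state peak Cmax,ss = C₀·R = 19 × 8/7 ≈ 21.714 mcg/mL.
Peak 21.7 mcg/mL vs MTC 6 mcg/mL: exceeds toxic threshold.

21.7 mcg/mL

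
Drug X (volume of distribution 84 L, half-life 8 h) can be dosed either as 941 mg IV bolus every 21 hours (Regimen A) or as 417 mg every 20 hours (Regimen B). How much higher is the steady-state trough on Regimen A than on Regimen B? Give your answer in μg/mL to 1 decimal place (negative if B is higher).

1.1 μg/mL

Regimen A: f = (1/2)^(21/8) ≈ 0.1621; Cmin,ss = (941/84)·f/(1−f) ≈ 2.167 μg/mL.
Regimen B: f = (1/2)^(20/8) ≈ 0.1768; Cmin,ss = (417/84)·f/(1−f) ≈ 1.066 μg/mL.
Difference ≈ 2.167 − 1.066 ≈ 1.101 μg/mL.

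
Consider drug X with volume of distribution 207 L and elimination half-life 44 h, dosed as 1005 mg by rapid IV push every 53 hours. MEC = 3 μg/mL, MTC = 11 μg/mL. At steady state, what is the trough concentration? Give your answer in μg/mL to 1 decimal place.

3.7 μg/mL

Over one 53-h interval, 53/44 ≈ 1.2045 half-lives elapse, leaving f ≈ 0.4339 of each dose.
At steady state, accumulation factor R = 1/(1 − e^(−kτ)) ≈ 1.7665.
Each bolus raises the concentration by D/Vd = 1005/207 ≈ 4.855 μg/mL.
Steady-state peak Cmax,ss = C₀·R ≈ 4.855 × 1.7665 ≈ 8.576 μg/mL.
One interval later, Cmin,ss = Cmax,ss·e^(−kτ) ≈ 8.576 × 0.4339 ≈ 3.721 μg/mL.
Trough 3.7 μg/mL vs MEC 3 μg/mL: adequate.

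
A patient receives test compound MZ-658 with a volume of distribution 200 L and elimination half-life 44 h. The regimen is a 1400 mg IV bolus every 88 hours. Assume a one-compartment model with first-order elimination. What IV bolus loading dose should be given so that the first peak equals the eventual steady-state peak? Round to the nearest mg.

f = (1/2)^(88/44) ≈ 0.250000; accumulation ratio R = 1/(1−f) ≈ 1.33333.
Loading dose to hit Cmax,ss on first dose: D_load = D_maint·R ≈ 1400 × 1.33333 ≈ 1866.66 mg.

1867 mg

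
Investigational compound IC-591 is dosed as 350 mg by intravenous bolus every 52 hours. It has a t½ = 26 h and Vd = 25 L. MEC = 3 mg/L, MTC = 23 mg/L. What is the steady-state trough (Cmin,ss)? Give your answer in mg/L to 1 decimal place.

4.7 mg/L

The dosing interval is 2 half-lives, so f = 2^(−2) = 0.25.
At steady state, R = 1/(1 − 0.25) = 4/3.
Single-dose peak C₀ = D/Vd = 350/25 = 14 mg/L.
Steady-state peak Cmax,ss = C₀·R = 14 × 4/3 ≈ 18.667 mg/L.
Steady-state trough Cmin,ss = Cmax,ss·f ≈ 18.667 × 0.25 ≈ 4.667 mg/L.
Trough 4.7 mg/L vs MEC 3 mg/L: adequate.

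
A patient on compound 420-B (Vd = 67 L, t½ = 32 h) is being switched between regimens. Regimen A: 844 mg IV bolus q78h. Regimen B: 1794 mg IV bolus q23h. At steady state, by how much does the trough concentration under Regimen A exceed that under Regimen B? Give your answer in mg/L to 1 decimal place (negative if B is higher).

-38.6 mg/L

Regimen A: f = (1/2)^(78/32) ≈ 0.1846; Cmin,ss = (844/67)·f/(1−f) ≈ 2.852 mg/L.
Regimen B: f = (1/2)^(23/32) ≈ 0.6076; Cmin,ss = (1794/67)·f/(1−f) ≈ 41.461 mg/L.
Difference ≈ 2.852 − 41.461 ≈ -38.609 mg/L.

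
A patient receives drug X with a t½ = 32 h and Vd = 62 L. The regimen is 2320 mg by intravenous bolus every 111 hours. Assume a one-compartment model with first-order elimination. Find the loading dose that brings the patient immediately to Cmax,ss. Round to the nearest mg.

f = (1/2)^(111/32) ≈ 0.090324; accumulation ratio R = 1/(1−f) ≈ 1.09929.
Loading dose to hit Cmax,ss on first dose: D_load = D_maint·R ≈ 2320 × 1.09929 ≈ 2550.35 mg.

2550 mg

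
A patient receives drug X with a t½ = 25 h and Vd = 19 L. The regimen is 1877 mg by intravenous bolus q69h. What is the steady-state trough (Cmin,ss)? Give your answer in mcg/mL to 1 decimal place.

17.1 mcg/mL

k = ln2/t½ = ln2/25 ≈ 0.027726 h⁻¹; fraction remaining f = e^(−kτ) = e^(−0.027726×69) ≈ 0.1476.
At steady state, accumulation factor R = 1/(1 − e^(−kτ)) ≈ 1.1732.
Each bolus raises the concentration by D/Vd = 1877/19 ≈ 98.789 mcg/mL.
Steady-state peak Cmax,ss = C₀·R ≈ 98.789 × 1.1732 ≈ 115.899 mcg/mL.
One interval later, Cmin,ss = Cmax,ss·e^(−kτ) ≈ 115.899 × 0.1476 ≈ 17.107 mcg/mL.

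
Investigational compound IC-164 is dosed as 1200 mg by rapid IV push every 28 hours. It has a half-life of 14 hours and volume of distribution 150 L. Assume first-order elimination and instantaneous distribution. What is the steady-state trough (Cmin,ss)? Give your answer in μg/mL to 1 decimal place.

2.7 μg/mL

τ = 28 h = 2 half-lives, so f = (1/2)^2 = 0.25.
At steady state, R = 1/(1 − 0.25) = 4/3.
Single-dose peak C₀ = D/Vd = 1200/150 = 8 μg/mL.
Steady-state peak Cmax,ss = C₀·R = 8 × 4/3 ≈ 10.667 μg/mL.
Steady-state trough Cmin,ss = Cmax,ss·f ≈ 10.667 × 0.25 ≈ 2.667 μg/mL.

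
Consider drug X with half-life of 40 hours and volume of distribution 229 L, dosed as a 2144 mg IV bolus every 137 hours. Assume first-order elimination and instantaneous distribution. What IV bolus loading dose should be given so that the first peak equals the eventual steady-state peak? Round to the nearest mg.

2364 mg

f = (1/2)^(137/40) ≈ 0.093105; accumulation ratio R = 1/(1−f) ≈ 1.10266.
Loading dose to hit Cmax,ss on first dose: D_load = D_maint·R ≈ 2144 × 1.10266 ≈ 2364.10 mg.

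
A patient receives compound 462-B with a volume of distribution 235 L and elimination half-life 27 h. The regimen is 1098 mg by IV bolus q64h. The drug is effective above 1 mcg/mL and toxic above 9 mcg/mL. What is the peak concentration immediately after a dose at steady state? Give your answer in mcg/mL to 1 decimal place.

5.8 mcg/mL

k = ln2/t½ = ln2/27 ≈ 0.025672 h⁻¹; fraction remaining f = e^(−kτ) = e^(−0.025672×64) ≈ 0.1934.
At steady state, accumulation factor R = 1/(1 − e^(−kτ)) ≈ 1.2398.
Each bolus raises the concentration by D/Vd = 1098/235 ≈ 4.672 mcg/mL.
Cmax,ss = C₀/(1 − f) ≈ 4.672/0.8066 ≈ 5.792 mcg/mL.
Peak 5.8 mcg/mL vs MTC 9 mcg/mL: below toxic threshold.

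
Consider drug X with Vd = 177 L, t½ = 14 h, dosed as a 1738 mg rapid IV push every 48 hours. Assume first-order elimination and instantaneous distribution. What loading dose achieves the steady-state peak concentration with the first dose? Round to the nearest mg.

1916 mg

f = (1/2)^(48/14) ≈ 0.092875; accumulation ratio R = 1/(1−f) ≈ 1.10238.
Loading dose to hit Cmax,ss on first dose: D_load = D_maint·R ≈ 1738 × 1.10238 ≈ 1915.94 mg.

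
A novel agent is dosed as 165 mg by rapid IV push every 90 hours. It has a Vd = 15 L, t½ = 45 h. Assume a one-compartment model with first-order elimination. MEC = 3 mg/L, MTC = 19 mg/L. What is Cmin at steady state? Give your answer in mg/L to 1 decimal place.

3.7 mg/L

The dosing interval is 2 half-lives, so f = 2^(−2) = 0.25.
At steady state, R = 1/(1 − 0.25) = 4/3.
Single-dose peak C₀ = D/Vd = 165/15 = 11 mg/L.
Steady-state peak Cmax,ss = C₀·R = 11 × 4/3 ≈ 14.667 mg/L.
Steady-state trough Cmin,ss = Cmax,ss·f ≈ 14.667 × 0.25 ≈ 3.667 mg/L.
Trough 3.7 mg/L vs MEC 3 mg/L: adequate.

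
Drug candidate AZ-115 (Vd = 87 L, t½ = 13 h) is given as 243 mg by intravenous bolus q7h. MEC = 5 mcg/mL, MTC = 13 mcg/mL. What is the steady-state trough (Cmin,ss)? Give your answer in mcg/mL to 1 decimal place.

k = ln2/t½ = ln2/13 ≈ 0.053319 h⁻¹; fraction remaining f = e^(−kτ) = e^(−0.053319×7) ≈ 0.6885.
At steady state, accumulation factor R = 1/(1 − e^(−kτ)) ≈ 3.2103.
Each bolus raises the concentration by D/Vd = 243/87 ≈ 2.793 mcg/mL.
Cmax,ss = C₀/(1 − f) ≈ 2.793/0.3115 ≈ 8.966 mcg/mL.
One interval later, Cmin,ss = Cmax,ss·e^(−kτ) ≈ 8.966 × 0.6885 ≈ 6.173 mcg/mL.
Trough 6.2 mcg/mL vs MEC 5 mcg/mL: adequate.

6.2 mcg/mL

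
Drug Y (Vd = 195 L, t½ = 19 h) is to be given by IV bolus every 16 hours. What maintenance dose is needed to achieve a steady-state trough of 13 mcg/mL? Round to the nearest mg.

τ/t½ = 16/19 ≈ 0.84211, so f = (1/2)^(16/19) ≈ 0.557829.
Cmin,ss = (D/Vd)·f/(1−f), so D = Cmin,ss·Vd·(1−f)/f.
D = 13 × 195 × (1−f)/f ≈ 13 × 195 × 0.79266 ≈ 2009.39 mg.

2009 mg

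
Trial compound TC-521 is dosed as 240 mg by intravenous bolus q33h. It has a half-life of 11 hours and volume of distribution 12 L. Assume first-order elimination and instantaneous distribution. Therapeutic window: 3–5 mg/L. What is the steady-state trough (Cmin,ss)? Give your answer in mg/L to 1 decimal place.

τ = 33 h = 3 half-lives, so f = (1/2)^3 = 0.125.
Accumulation ratio R = 1/(1 − f) = 1/0.875 = 8/7.
Single-dose peak C₀ = D/Vd = 240/12 = 20 mg/L.
Steady-state peak Cmax,ss = C₀·R = 20 × 8/7 ≈ 22.857 mg/L.
Steady-state trough Cmin,ss = Cmax,ss·f ≈ 22.857 × 0.125 ≈ 2.857 mg/L.
Trough 2.9 mg/L vs MEC 3 mg/L: subtherapeutic.

2.9 mg/L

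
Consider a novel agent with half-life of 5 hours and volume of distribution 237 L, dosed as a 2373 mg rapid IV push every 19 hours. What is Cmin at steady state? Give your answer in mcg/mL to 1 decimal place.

τ/t½ = 19/5 ≈ 3.8, so fraction remaining f = (1/2)^(19/5) ≈ 0.0718.
At steady state, accumulation factor R = 1/(1 − e^(−kτ)) ≈ 1.0774.
Each bolus raises the concentration by D/Vd = 2373/237 ≈ 10.013 mcg/mL.
Steady-state peak Cmax,ss = C₀·R ≈ 10.013 × 1.0774 ≈ 10.788 mcg/mL.
Steady-state trough Cmin,ss = Cmax,ss·f ≈ 10.788 × 0.0718 ≈ 0.775 mcg/mL.

0.8 mcg/mL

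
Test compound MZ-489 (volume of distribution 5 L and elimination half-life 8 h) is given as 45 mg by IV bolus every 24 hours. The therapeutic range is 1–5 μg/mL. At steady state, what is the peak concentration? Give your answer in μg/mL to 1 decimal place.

10.3 μg/mL

τ = 24 h = 3 half-lives, so f = (1/2)^3 = 0.125.
Accumulation ratio R = 1/(1 − f) = 1/0.875 = 8/7.
Single-dose peak C₀ = D/Vd = 45/5 = 9 μg/mL.
Steady-state peak Cmax,ss = C₀·R = 9 × 8/7 ≈ 10.286 μg/mL.
Peak 10.3 μg/mL vs MTC 5 μg/mL: exceeds toxic threshold.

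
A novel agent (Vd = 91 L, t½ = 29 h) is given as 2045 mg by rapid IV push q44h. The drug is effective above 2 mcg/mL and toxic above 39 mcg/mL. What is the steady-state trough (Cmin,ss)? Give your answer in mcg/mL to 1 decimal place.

τ/t½ = 44/29 ≈ 1.5172, so fraction remaining f = (1/2)^(44/29) ≈ 0.3494.
Single-dose peak C₀ = D/Vd = 2045/91 ≈ 22.473 mcg/mL.
Steady-state trough Cmin,ss = C₀·f/(1−f) ≈ 22.473 × 0.3494/0.6506 ≈ 12.069 mcg/mL.
Trough 12.1 mcg/mL vs MEC 2 mcg/mL: adequate.

12.1 mcg/mL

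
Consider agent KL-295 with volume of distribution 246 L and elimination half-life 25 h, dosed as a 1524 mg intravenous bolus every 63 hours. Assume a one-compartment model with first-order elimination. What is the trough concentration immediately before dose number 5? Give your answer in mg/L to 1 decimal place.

1.3 mg/L

f = (1/2)^(τ/t½) = (1/2)^(63/25) ≈ 0.1743.
C₀ = D/Vd = 1524/246 ≈ 6.195 mg/L.
Before the 5th dose, 4 doses have been given. Superposition: Cmin = C₀·(f + f² + … + f^4).
≈ 6.195 × (0.1743 + 0.0304 + 0.0053 + 0.0009) ≈ 6.195 × 0.2109 ≈ 1.307 mg/L.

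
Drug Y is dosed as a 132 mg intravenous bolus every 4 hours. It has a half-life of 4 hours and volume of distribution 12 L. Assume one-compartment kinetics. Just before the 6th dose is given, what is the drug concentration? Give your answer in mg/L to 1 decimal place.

f = (1/2)^(τ/t½) = (1/2)^(4/4) ≈ 0.5000.
C₀ = D/Vd = 132/12 ≈ 11.000 mg/L.
Before the 6th dose, 5 doses have been given. Superposition: Cmin = C₀·(f + f² + … + f^5).
≈ 11.000 × (0.5000 + 0.2500 + 0.1250 + 0.0625 + 0.0313) ≈ 11.000 × 0.9688 ≈ 10.657 mg/L.

10.7 mg/L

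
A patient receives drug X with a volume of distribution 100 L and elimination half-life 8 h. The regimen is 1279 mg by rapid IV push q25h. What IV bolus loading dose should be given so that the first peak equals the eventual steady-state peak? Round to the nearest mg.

1445 mg

f = (1/2)^(25/8) ≈ 0.114626; accumulation ratio R = 1/(1−f) ≈ 1.12947.
Loading dose to hit Cmax,ss on first dose: D_load = D_maint·R ≈ 1279 × 1.12947 ≈ 1444.59 mg.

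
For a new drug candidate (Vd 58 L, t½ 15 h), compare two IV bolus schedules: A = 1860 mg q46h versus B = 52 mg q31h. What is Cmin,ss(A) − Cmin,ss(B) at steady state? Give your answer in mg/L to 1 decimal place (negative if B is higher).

Regimen A: f = (1/2)^(46/15) ≈ 0.1194; Cmin,ss = (1860/58)·f/(1−f) ≈ 4.348 mg/L.
Regimen B: f = (1/2)^(31/15) ≈ 0.2387; Cmin,ss = (52/58)·f/(1−f) ≈ 0.281 mg/L.
Difference ≈ 4.348 − 0.281 ≈ 4.067 mg/L.

4.1 mg/L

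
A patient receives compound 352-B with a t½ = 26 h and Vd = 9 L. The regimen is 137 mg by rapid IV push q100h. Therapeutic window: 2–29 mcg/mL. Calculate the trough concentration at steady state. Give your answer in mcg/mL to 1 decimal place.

Over one 100-h interval, 100/26 ≈ 3.8462 half-lives elapse, leaving f ≈ 0.0695 of each dose.
Single-dose peak C₀ = D/Vd = 137/9 ≈ 15.222 mcg/mL.
Steady-state trough Cmin,ss = C₀·f/(1−f) ≈ 15.222 × 0.0695/0.9305 ≈ 1.137 mcg/mL.
Trough 1.1 mcg/mL vs MEC 2 mcg/mL: subtherapeutic.

1.1 mcg/mL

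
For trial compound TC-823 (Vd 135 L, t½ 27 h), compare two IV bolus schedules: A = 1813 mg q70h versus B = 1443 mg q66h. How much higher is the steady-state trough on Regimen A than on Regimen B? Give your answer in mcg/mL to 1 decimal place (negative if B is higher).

0.3 mcg/mL

Regimen A: f = (1/2)^(70/27) ≈ 0.1658; Cmin,ss = (1813/135)·f/(1−f) ≈ 2.669 mcg/mL.
Regimen B: f = (1/2)^(66/27) ≈ 0.1837; Cmin,ss = (1443/135)·f/(1−f) ≈ 2.405 mcg/mL.
Difference ≈ 2.669 − 2.405 ≈ 0.264 mcg/mL.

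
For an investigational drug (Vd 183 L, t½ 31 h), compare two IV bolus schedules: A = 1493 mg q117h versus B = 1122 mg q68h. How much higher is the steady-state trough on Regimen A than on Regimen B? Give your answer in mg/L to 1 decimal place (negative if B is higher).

-1.1 mg/L

Regimen A: f = (1/2)^(117/31) ≈ 0.0731; Cmin,ss = (1493/183)·f/(1−f) ≈ 0.643 mg/L.
Regimen B: f = (1/2)^(68/31) ≈ 0.2186; Cmin,ss = (1122/183)·f/(1−f) ≈ 1.715 mg/L.
Difference ≈ 0.643 − 1.715 ≈ -1.072 mg/L.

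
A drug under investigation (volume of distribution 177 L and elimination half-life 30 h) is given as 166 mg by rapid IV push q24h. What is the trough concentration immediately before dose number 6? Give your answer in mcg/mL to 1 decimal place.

1.2 mcg/mL

f = (1/2)^(τ/t½) = (1/2)^(24/30) ≈ 0.5743.
C₀ = D/Vd = 166/177 ≈ 0.938 mcg/mL.
Before the 6th dose, 5 doses have been given. Superposition: Cmin = C₀·(f + f² + … + f^5).
≈ 0.938 × (0.5743 + 0.3298 + 0.1894 + 0.1088 + 0.0625) ≈ 0.938 × 1.2648 ≈ 1.186 mcg/mL.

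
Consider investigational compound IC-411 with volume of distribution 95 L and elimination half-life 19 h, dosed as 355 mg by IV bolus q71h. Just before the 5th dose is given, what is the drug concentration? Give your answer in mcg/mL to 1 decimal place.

f = (1/2)^(τ/t½) = (1/2)^(71/19) ≈ 0.0750.
C₀ = D/Vd = 355/95 ≈ 3.737 mcg/mL.
Before the 5th dose, 4 doses have been given. Superposition: Cmin = C₀·(f + f² + … + f^4).
≈ 3.737 × (0.0750 + 0.0056 + 0.0004 + 0.0000) ≈ 3.737 × 0.0810 ≈ 0.303 mcg/mL.

0.3 mcg/mL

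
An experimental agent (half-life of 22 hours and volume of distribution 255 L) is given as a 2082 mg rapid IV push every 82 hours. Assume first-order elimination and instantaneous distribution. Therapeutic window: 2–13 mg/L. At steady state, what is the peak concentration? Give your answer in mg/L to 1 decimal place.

8.8 mg/L

k = ln2/t½ = ln2/22 ≈ 0.031507 h⁻¹; fraction remaining f = e^(−kτ) = e^(−0.031507×82) ≈ 0.0755.
Accumulation ratio R = 1/(1 − f) ≈ 1/0.9245 ≈ 1.0817.
Each bolus raises the concentration by D/Vd = 2082/255 ≈ 8.165 mg/L.
Steady-state peak Cmax,ss = C₀·R ≈ 8.165 × 1.0817 ≈ 8.832 mg/L.
Peak 8.8 mg/L vs MTC 13 mg/L: below toxic threshold.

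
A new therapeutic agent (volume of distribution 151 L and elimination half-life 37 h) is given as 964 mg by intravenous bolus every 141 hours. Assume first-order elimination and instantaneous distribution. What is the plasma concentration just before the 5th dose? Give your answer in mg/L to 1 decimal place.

f = (1/2)^(τ/t½) = (1/2)^(141/37) ≈ 0.0713.
C₀ = D/Vd = 964/151 ≈ 6.384 mg/L.
Before the 5th dose, 4 doses have been given. Superposition: Cmin = C₀·(f + f² + … + f^4).
≈ 6.384 × (0.0713 + 0.0051 + 0.0004 + 0.0000) ≈ 6.384 × 0.0768 ≈ 0.490 mg/L.

0.5 mg/L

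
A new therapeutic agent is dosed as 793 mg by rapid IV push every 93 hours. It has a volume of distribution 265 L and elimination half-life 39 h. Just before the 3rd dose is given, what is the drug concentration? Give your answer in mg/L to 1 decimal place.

0.7 mg/L

f = (1/2)^(τ/t½) = (1/2)^(93/39) ≈ 0.1915.
C₀ = D/Vd = 793/265 ≈ 2.992 mg/L.
Before the 3rd dose, 2 doses have been given. Superposition: Cmin = C₀·(f + f²).
≈ 2.992 × (0.1915 + 0.0367) ≈ 2.992 × 0.2282 ≈ 0.683 mg/L.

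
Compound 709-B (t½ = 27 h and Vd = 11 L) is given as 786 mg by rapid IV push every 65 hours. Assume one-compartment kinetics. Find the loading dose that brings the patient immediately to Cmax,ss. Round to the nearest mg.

969 mg

f = (1/2)^(65/27) ≈ 0.188494; accumulation ratio R = 1/(1−f) ≈ 1.23228.
Loading dose to hit Cmax,ss on first dose: D_load = D_maint·R ≈ 786 × 1.23228 ≈ 968.57 mg.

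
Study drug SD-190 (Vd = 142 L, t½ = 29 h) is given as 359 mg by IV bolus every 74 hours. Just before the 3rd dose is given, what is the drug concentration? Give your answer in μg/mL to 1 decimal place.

f = (1/2)^(τ/t½) = (1/2)^(74/29) ≈ 0.1706.
C₀ = D/Vd = 359/142 ≈ 2.528 μg/mL.
Before the 3rd dose, 2 doses have been given. Superposition: Cmin = C₀·(f + f²).
≈ 2.528 × (0.1706 + 0.0291) ≈ 2.528 × 0.1997 ≈ 0.505 μg/mL.

0.5 μg/mL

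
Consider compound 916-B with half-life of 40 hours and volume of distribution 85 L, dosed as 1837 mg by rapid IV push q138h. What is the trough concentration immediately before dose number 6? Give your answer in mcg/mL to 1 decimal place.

2.2 mcg/mL

f = (1/2)^(τ/t½) = (1/2)^(138/40) ≈ 0.0915.
C₀ = D/Vd = 1837/85 ≈ 21.612 mcg/mL.
Before the 6th dose, 5 doses have been given. Superposition: Cmin = C₀·(f + f² + … + f^5).
≈ 21.612 × (0.0915 + 0.0084 + 0.0008 + 0.0001 + 0.0000) ≈ 21.612 × 0.1008 ≈ 2.178 mcg/mL.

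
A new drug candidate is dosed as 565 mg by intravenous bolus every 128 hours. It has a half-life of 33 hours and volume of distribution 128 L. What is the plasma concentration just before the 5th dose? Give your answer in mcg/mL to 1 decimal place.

f = (1/2)^(τ/t½) = (1/2)^(128/33) ≈ 0.0680.
C₀ = D/Vd = 565/128 ≈ 4.414 mcg/mL.
Before the 5th dose, 4 doses have been given. Superposition: Cmin = C₀·(f + f² + … + f^4).
≈ 4.414 × (0.0680 + 0.0046 + 0.0003 + 0.0000) ≈ 4.414 × 0.0729 ≈ 0.322 mcg/mL.

0.3 mcg/mL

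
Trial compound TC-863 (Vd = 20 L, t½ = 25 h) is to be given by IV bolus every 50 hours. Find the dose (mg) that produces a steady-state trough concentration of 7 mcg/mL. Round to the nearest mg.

τ/t½ = 50/25 ≈ 2, so f = (1/2)^(50/25) ≈ 0.250000.
Cmin,ss = (D/Vd)·f/(1−f), so D = Cmin,ss·Vd·(1−f)/f.
D = 7 × 20 × (1−f)/f ≈ 7 × 20 × 3.00000 ≈ 420.00 mg.

420 mg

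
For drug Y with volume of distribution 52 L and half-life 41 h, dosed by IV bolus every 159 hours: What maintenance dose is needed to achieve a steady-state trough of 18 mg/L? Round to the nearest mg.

τ/t½ = 159/41 ≈ 3.878, so f = (1/2)^(159/41) ≈ 0.068013.
Cmin,ss = (D/Vd)·f/(1−f), so D = Cmin,ss·Vd·(1−f)/f.
D = 18 × 52 × (1−f)/f ≈ 18 × 52 × 13.70307 ≈ 12826.07 mg.

12826 mg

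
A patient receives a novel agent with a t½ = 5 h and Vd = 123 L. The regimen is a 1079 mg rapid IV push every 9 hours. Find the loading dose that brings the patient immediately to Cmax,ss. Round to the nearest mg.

1514 mg

f = (1/2)^(9/5) ≈ 0.287175; accumulation ratio R = 1/(1−f) ≈ 1.40287.
Loading dose to hit Cmax,ss on first dose: D_load = D_maint·R ≈ 1079 × 1.40287 ≈ 1513.70 mg.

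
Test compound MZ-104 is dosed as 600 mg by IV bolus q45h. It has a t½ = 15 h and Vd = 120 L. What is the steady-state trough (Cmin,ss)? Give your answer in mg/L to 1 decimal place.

0.7 mg/L

The dosing interval is 3 half-lives, so f = 2^(−3) = 0.125.
At steady state, R = 1/(1 − 0.125) = 8/7.
Single-dose peak C₀ = D/Vd = 600/120 = 5 mg/L.
Steady-state peak Cmax,ss = C₀·R = 5 × 8/7 ≈ 5.714 mg/L.
Steady-state trough Cmin,ss = Cmax,ss·f ≈ 5.714 × 0.125 ≈ 0.714 mg/L.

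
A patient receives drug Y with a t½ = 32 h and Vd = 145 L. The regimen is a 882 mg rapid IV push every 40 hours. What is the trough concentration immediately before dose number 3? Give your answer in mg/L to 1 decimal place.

3.6 mg/L

f = (1/2)^(τ/t½) = (1/2)^(40/32) ≈ 0.4204.
C₀ = D/Vd = 882/145 ≈ 6.083 mg/L.
Before the 3rd dose, 2 doses have been given. Superposition: Cmin = C₀·(f + f²).
≈ 6.083 × (0.4204 + 0.1767) ≈ 6.083 × 0.5971 ≈ 3.632 mg/L.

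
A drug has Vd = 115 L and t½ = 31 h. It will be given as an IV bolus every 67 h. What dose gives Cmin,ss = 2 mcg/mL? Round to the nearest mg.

τ/t½ = 67/31 ≈ 2.1613, so f = (1/2)^(67/31) ≈ 0.223556.
Cmin,ss = (D/Vd)·f/(1−f), so D = Cmin,ss·Vd·(1−f)/f.
D = 2 × 115 × (1−f)/f ≈ 2 × 115 × 3.47315 ≈ 798.82 mg.

799 mg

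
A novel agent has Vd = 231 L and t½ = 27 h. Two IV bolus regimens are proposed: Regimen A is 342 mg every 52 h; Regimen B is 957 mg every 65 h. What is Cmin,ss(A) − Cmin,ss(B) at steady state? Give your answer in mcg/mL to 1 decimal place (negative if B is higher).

Regimen A: f = (1/2)^(52/27) ≈ 0.2632; Cmin,ss = (342/231)·f/(1−f) ≈ 0.529 mcg/mL.
Regimen B: f = (1/2)^(65/27) ≈ 0.1885; Cmin,ss = (957/231)·f/(1−f) ≈ 0.962 mcg/mL.
Difference ≈ 0.529 − 0.962 ≈ -0.433 mcg/mL.

-0.4 mcg/mL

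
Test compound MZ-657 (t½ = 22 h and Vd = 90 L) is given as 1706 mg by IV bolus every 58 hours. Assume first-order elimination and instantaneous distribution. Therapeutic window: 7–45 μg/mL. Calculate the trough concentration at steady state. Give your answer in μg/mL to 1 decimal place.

3.6 μg/mL

k = ln2/t½ = ln2/22 ≈ 0.031507 h⁻¹; fraction remaining f = e^(−kτ) = e^(−0.031507×58) ≈ 0.1608.
At steady state, accumulation factor R = 1/(1 − e^(−kτ)) ≈ 1.1916.
Each bolus raises the concentration by D/Vd = 1706/90 ≈ 18.956 μg/mL.
Cmax,ss = C₀/(1 − f) ≈ 18.956/0.8392 ≈ 22.588 μg/mL.
Steady-state trough Cmin,ss = Cmax,ss·f ≈ 22.588 × 0.1608 ≈ 3.632 μg/mL.
Trough 3.6 μg/mL vs MEC 7 μg/mL: subtherapeutic.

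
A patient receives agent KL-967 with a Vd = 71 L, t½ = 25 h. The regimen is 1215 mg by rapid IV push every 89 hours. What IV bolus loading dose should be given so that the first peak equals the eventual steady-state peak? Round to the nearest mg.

f = (1/2)^(89/25) ≈ 0.084788; accumulation ratio R = 1/(1−f) ≈ 1.09264.
Loading dose to hit Cmax,ss on first dose: D_load = D_maint·R ≈ 1215 × 1.09264 ≈ 1327.56 mg.

1328 mg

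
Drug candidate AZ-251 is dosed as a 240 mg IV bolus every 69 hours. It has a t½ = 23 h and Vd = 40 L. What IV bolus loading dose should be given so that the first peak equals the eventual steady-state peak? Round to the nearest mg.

274 mg

f = (1/2)^(69/23) ≈ 0.125000; accumulation ratio R = 1/(1−f) ≈ 1.14286.
Loading dose to hit Cmax,ss on first dose: D_load = D_maint·R ≈ 240 × 1.14286 ≈ 274.29 mg.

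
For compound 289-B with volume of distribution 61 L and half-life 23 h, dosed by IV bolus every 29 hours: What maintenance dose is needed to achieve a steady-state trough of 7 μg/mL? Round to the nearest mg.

596 mg

τ/t½ = 29/23 ≈ 1.2609, so f = (1/2)^(29/23) ≈ 0.417292.
Cmin,ss = (D/Vd)·f/(1−f), so D = Cmin,ss·Vd·(1−f)/f.
D = 7 × 61 × (1−f)/f ≈ 7 × 61 × 1.39640 ≈ 596.26 mg.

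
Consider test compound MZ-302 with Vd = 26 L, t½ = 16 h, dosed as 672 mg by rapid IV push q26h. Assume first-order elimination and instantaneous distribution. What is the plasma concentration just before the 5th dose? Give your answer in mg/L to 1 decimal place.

f = (1/2)^(τ/t½) = (1/2)^(26/16) ≈ 0.3242.
C₀ = D/Vd = 672/26 ≈ 25.846 mg/L.
Before the 5th dose, 4 doses have been given. Superposition: Cmin = C₀·(f + f² + … + f^4).
≈ 25.846 × (0.3242 + 0.1051 + 0.0341 + 0.0110) ≈ 25.846 × 0.4744 ≈ 12.261 mg/L.

12.3 mg/L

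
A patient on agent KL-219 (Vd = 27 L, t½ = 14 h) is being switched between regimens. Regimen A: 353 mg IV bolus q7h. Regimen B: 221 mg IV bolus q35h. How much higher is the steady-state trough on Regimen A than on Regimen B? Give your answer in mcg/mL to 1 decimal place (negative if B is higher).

Regimen A: f = (1/2)^(7/14) ≈ 0.7071; Cmin,ss = (353/27)·f/(1−f) ≈ 31.563 mcg/mL.
Regimen B: f = (1/2)^(35/14) ≈ 0.1768; Cmin,ss = (221/27)·f/(1−f) ≈ 1.758 mcg/mL.
Difference ≈ 31.563 − 1.758 ≈ 29.805 mcg/mL.

29.8 mcg/mL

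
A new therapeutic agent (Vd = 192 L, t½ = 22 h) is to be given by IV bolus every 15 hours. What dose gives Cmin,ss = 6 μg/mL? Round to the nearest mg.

τ/t½ = 15/22 ≈ 0.68182, so f = (1/2)^(15/22) ≈ 0.623379.
Cmin,ss = (D/Vd)·f/(1−f), so D = Cmin,ss·Vd·(1−f)/f.
D = 6 × 192 × (1−f)/f ≈ 6 × 192 × 0.60416 ≈ 695.99 mg.

696 mg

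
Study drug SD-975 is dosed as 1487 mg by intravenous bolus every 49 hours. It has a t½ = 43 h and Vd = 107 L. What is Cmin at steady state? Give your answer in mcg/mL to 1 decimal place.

11.6 mcg/mL

k = ln2/t½ = ln2/43 ≈ 0.016120 h⁻¹; fraction remaining f = e^(−kτ) = e^(−0.016120×49) ≈ 0.4539.
Accumulation ratio R = 1/(1 − f) ≈ 1/0.5461 ≈ 1.8312.
Each bolus raises the concentration by D/Vd = 1487/107 ≈ 13.897 mcg/mL.
Steady-state peak Cmax,ss = C₀·R ≈ 13.897 × 1.8312 ≈ 25.448 mcg/mL.
One interval later, Cmin,ss = Cmax,ss·e^(−kτ) ≈ 25.448 × 0.4539 ≈ 11.551 mcg/mL.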